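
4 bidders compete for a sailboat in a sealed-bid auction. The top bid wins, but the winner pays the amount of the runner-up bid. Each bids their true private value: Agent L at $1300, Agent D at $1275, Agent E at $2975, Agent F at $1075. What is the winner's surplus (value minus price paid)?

Sorted high to low: Agent E $2975, then Agent L $1300, then Agent D $1275, then Agent F $1075.
Agent E wins with the top bid and pays the second-highest, $1300.
Surplus = $2975 − $1300 = $1675.

Winner's surplus: $1675.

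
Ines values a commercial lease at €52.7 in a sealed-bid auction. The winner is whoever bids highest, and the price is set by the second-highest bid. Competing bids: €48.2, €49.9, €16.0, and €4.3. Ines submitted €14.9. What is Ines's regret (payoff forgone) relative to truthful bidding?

€2.8

The highest competing bid is €49.9.
Bidding truthfully at €52.7: Ines has the top bid, wins, and pays the second-highest bid €49.9. Payoff = €52.7 − €49.9 = €2.8.
Bidding €14.9: the top bid is €49.9 (a rival), so Ines loses. Payoff = €0.0.
Regret = truthful payoff − actual payoff = €2.8 − €0.0 = €2.8.
Deviating from a truthful bid can only lose payoff in a second-price auction — never gain.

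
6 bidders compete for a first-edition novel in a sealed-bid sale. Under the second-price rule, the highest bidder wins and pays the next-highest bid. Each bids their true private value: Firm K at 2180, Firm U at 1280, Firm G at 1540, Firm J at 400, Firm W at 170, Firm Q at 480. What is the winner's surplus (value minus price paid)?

Surplus = 640.

Ranking the bids: Firm K 2180; Firm G 1540; Firm U 1280; Firm Q 480; Firm J 400; Firm W 170.
Firm K wins with the top bid and pays the second-highest, 1540.
Surplus = 2180 − 1540 = 640.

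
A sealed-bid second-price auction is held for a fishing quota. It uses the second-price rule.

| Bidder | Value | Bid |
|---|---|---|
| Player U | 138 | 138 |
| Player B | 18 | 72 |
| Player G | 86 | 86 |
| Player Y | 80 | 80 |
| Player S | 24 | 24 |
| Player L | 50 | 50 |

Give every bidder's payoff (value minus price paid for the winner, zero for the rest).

Payoffs: Player U 52, Player B 0, Player G 0, Player Y 0, Player S 0, Player L 0.

Sorted high to low: Player U 138, then Player G 86, then Player Y 80, then Player B 72, then Player L 50, then Player S 24.
Player U has the top bid and wins; the price is the second-highest bid, 86.
Player U's payoff = 138 − 86 = 52. All other bidders lose, so their payoff is 0.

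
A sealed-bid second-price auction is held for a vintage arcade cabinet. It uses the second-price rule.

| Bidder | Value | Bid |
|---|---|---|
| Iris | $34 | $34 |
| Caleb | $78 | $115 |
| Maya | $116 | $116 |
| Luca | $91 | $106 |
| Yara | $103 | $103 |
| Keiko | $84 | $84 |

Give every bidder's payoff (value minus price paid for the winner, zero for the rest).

Iris $0, Caleb $0, Maya $1, Luca $0, Yara $0, Keiko $0.

Ranking the bids: Maya $116 > Caleb $115 > Luca $106 > Yara $103 > Keiko $84 > Iris $34.
Maya has the top bid and wins; the price is the second-highest bid, $115.
Maya's payoff = $116 − $115 = $1. All other bidders lose, so their payoff is 0.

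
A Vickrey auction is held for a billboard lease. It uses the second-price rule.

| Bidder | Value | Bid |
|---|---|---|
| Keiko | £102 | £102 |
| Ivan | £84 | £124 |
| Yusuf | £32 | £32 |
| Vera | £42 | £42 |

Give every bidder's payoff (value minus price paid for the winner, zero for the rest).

Sorted high to low: Ivan £124; Keiko £102; Vera £42; Yusuf £32.
Ivan has the top bid and wins; the price is the second-highest bid, £102.
Ivan's payoff = £84 − £102 = -£18. All other bidders lose, so their payoff is 0.

Payoffs: Keiko £0, Ivan -£18, Yusuf £0, Vera £0.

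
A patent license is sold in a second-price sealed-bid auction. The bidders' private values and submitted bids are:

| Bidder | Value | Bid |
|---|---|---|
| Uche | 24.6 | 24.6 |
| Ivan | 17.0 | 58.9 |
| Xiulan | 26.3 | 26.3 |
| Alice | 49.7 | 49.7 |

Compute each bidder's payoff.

Uche 0.0, Ivan -32.7, Xiulan 0.0, Alice 0.0.

Ordered from highest: Ivan 58.9 > Alice 49.7 > Xiulan 26.3 > Uche 24.6.
Ivan has the top bid and wins; the price is the second-highest bid, 49.7.
Ivan's payoff = 17.0 − 49.7 = -32.7. All other bidders lose, so their payoff is 0.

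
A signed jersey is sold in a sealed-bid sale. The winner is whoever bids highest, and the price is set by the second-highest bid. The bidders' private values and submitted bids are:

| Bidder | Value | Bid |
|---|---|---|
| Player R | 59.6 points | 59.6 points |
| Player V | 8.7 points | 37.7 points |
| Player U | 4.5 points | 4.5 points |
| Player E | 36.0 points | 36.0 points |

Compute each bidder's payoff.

Ranking the bids: Player R 59.6 points, then Player V 37.7 points, then Player E 36.0 points, then Player U 4.5 points.
Player R has the top bid and wins; the price is the second-highest bid, 37.7 points.
Player R's payoff = 59.6 points − 37.7 points = 21.9 points. All other bidders lose, so their payoff is 0.

Player R 21.9 points, Player V 0.0 points, Player U 0.0 points, Player E 0.0 points.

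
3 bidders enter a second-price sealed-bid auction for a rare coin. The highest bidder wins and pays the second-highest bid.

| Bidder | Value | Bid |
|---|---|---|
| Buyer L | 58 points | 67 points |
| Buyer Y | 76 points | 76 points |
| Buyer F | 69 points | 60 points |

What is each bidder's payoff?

Buyer L 0 points, Buyer Y 9 points, Buyer F 0 points.

Ordered from highest: Buyer Y 76 points > Buyer L 67 points > Buyer F 60 points.
Buyer Y has the top bid and wins; the price is the second-highest bid, 67 points.
Buyer Y's payoff = 76 points − 67 points = 9 points. All other bidders lose, so their payoff is 0.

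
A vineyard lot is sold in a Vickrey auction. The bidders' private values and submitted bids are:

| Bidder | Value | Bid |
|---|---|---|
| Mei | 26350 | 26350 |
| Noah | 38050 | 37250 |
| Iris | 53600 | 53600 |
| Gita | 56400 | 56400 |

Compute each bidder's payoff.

Mei 0, Noah 0, Iris 0, Gita 2800.

Bids in descending order: Gita 56400, then Iris 53600, then Noah 37250, then Mei 26350.
Gita has the top bid and wins; the price is the second-highest bid, 53600.
Gita's payoff = 56400 − 53600 = 2800. All other bidders lose, so their payoff is 0.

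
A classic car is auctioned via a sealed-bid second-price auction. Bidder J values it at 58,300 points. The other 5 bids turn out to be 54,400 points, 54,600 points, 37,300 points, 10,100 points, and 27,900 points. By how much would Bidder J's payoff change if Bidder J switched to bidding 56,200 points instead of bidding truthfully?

Payoff change: 0 points.

The highest competing bid is 54,600 points.
Bidding truthfully at 58,300 points: Bidder J has the top bid, wins, and pays the second-highest bid 54,600 points. Payoff = 58,300 points − 54,600 points = 3,700 points.
Bidding 56,200 points: Bidder J has the top bid, wins, and pays the second-highest bid 54,600 points. Payoff = 58,300 points − 54,600 points = 3,700 points.
Change = 3,700 points − 3,700 points = 0 points.
The bid only affects whether you win, not the price — here both bids land on the same side of the top rival bid, so the deviation is payoff-neutral.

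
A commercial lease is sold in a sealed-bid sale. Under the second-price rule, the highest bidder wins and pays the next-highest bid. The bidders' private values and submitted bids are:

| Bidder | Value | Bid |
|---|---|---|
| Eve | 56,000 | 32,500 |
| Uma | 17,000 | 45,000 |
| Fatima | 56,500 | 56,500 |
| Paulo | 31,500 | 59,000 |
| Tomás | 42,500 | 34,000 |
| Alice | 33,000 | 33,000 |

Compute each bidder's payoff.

Ordered from highest: Paulo 59,000 > Fatima 56,500 > Uma 45,000 > Tomás 34,000 > Alice 33,000 > Eve 32,500.
Paulo has the top bid and wins; the price is the second-highest bid, 56,500.
Paulo's payoff = 31,500 − 56,500 = -25,000. All other bidders lose, so their payoff is 0.

Eve 0, Uma 0, Fatima 0, Paulo -25,000, Tomás 0, Alice 0.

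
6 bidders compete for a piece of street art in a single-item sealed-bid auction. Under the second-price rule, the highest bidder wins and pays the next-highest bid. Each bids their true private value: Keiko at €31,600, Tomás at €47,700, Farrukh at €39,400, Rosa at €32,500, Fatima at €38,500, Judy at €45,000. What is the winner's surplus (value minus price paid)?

Winner's surplus: €2,700.

Bids in descending order: Tomás €47,700; Judy €45,000; Farrukh €39,400; Fatima €38,500; Rosa €32,500; Keiko €31,600.
Tomás wins with the top bid and pays the second-highest, €45,000.
Surplus = €47,700 − €45,000 = €2,700.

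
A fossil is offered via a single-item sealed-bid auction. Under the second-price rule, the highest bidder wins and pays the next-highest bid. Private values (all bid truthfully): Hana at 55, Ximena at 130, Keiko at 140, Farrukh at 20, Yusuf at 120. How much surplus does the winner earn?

10

Sorted high to low: Keiko 140; Ximena 130; Yusuf 120; Hana 55; Farrukh 20.
Keiko wins with the top bid and pays the second-highest, 130.
Surplus = 140 − 130 = 10.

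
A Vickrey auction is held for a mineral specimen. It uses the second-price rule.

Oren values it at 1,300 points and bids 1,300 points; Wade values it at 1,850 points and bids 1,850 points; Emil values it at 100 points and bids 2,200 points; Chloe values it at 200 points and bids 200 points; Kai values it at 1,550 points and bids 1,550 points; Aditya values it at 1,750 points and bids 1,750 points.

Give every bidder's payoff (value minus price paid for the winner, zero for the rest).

Ordered from highest: Emil 2,200 points, then Wade 1,850 points, then Aditya 1,750 points, then Kai 1,550 points, then Oren 1,300 points, then Chloe 200 points.
Emil has the top bid and wins; the price is the second-highest bid, 1,850 points.
Emil's payoff = 100 points − 1,850 points = -1,750 points. All other bidders lose, so their payoff is 0.

Payoffs: Oren 0 points, Wade 0 points, Emil -1,750 points, Chloe 0 points, Kai 0 points, Aditya 0 points.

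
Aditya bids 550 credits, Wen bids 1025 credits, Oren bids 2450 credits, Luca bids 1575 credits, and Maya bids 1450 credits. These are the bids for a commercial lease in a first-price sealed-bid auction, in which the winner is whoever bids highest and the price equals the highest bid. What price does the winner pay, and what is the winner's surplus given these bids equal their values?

The winner pays 2450 credits for a surplus of 0 credits.

Ranking the bids: Oren 2450 credits; Luca 1575 credits; Maya 1450 credits; Wen 1025 credits; Aditya 550 credits.
Oren is the highest bidder, so Oren wins.
Under the first-price rule, the price is the highest bid: 2450 credits.
Surplus = 2450 credits − 2450 credits = 0 credits.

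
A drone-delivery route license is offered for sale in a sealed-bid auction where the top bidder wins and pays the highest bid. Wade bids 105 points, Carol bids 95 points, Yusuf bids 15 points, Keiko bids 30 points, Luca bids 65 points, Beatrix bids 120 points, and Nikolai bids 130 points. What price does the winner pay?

The winner pays 130 points.

Bids in descending order: Nikolai 130 points, then Beatrix 120 points, then Wade 105 points, then Carol 95 points, then Luca 65 points, then Keiko 30 points, then Yusuf 15 points.
Nikolai is the highest bidder, so Nikolai wins.
Under the first-price rule, the price is the highest bid: 130 points.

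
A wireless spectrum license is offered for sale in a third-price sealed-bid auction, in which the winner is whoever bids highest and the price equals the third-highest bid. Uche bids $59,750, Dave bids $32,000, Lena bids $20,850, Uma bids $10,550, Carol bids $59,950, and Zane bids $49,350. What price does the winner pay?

Bids in descending order: Carol $59,950, then Uche $59,750, then Zane $49,350, then Dave $32,000, then Lena $20,850, then Uma $10,550.
Carol is the highest bidder, so Carol wins.
Under the third-price rule, the price is the third-highest bid: $49,350.

Price paid: $49,350.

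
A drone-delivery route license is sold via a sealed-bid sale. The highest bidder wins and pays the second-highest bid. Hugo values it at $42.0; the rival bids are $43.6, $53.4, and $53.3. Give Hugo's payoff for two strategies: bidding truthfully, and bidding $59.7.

(a) $0.0  (b) -$11.4

The highest competing bid is $53.4.
Bidding truthfully at $42.0: the top bid is $53.4 (a rival), so Hugo loses. Payoff = $0.0.
Bidding $59.7: Hugo has the top bid, wins, and pays the second-highest bid $53.4. Payoff = $42.0 − $53.4 = -$11.4.
Deviating from a truthful bid can only lose payoff in a second-price auction — never gain.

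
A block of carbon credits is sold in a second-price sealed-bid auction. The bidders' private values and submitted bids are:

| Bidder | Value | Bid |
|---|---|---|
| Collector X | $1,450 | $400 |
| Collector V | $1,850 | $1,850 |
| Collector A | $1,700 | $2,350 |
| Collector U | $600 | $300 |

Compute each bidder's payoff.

Collector X $0, Collector V $0, Collector A -$150, Collector U $0.

Bids in descending order: Collector A $2,350, then Collector V $1,850, then Collector X $400, then Collector U $300.
Collector A has the top bid and wins; the price is the second-highest bid, $1,850.
Collector A's payoff = $1,700 − $1,850 = -$150. All other bidders lose, so their payoff is 0.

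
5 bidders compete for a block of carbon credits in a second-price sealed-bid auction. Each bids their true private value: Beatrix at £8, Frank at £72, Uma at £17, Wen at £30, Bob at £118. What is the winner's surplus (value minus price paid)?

Bids in descending order: Bob £118, then Frank £72, then Wen £30, then Uma £17, then Beatrix £8.
Bob wins with the top bid and pays the second-highest, £72.
Surplus = £118 − £72 = £46.

£46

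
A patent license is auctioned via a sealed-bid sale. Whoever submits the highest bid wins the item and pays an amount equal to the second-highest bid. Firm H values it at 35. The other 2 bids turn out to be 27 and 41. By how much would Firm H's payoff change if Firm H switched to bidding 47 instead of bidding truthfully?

The highest competing bid is 41.
Bidding truthfully at 35: the top bid is 41 (a rival), so Firm H loses. Payoff = 0.
Bidding 47: Firm H has the top bid, wins, and pays the second-highest bid 41. Payoff = 35 − 41 = -6.
Change = -6 − 0 = -6.

-6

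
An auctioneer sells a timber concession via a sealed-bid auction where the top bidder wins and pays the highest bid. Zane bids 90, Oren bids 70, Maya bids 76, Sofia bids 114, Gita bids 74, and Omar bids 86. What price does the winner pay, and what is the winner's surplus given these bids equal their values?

The winner pays 114 for a surplus of 0.

Ranking the bids: Sofia 114, then Zane 90, then Omar 86, then Maya 76, then Gita 74, then Oren 70.
Sofia is the highest bidder, so Sofia wins.
Under the first-price rule, the price is the highest bid: 114.
Surplus = 114 − 114 = 0.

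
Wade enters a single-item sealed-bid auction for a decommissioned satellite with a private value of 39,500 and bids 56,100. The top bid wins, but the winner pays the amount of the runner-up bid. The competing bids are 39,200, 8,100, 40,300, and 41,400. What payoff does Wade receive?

-1,900

Highest competing bid: 41,400.
Wade's bid 56,100 is the highest overall, so Wade wins and pays the second-highest bid, 41,400.
Payoff = value − price = 39,500 − 41,400 = -1,900.
Overbidding won the item at a price above value — truthful bidding would have avoided this loss.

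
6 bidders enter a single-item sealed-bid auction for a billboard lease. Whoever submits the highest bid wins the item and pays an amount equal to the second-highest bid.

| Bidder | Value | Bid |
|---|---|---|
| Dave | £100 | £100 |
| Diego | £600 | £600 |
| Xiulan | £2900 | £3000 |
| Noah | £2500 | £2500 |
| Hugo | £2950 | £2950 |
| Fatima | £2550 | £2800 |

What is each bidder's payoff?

Ranking the bids: Xiulan £3000; Hugo £2950; Fatima £2800; Noah £2500; Diego £600; Dave £100.
Xiulan has the top bid and wins; the price is the second-highest bid, £2950.
Xiulan's payoff = £2900 − £2950 = -£50. All other bidders lose, so their payoff is 0.

Dave £0, Diego £0, Xiulan -£50, Noah £0, Hugo £0, Fatima £0.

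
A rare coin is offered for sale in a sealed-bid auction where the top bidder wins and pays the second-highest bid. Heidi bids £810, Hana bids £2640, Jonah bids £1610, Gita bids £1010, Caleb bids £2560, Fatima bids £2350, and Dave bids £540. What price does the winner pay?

The winner pays £2560.

Ranking the bids: Hana £2640, then Caleb £2560, then Fatima £2350, then Jonah £1610, then Gita £1010, then Heidi £810, then Dave £540.
Hana is the highest bidder, so Hana wins.
Under the second-price rule, the price is the second-highest bid: £2560.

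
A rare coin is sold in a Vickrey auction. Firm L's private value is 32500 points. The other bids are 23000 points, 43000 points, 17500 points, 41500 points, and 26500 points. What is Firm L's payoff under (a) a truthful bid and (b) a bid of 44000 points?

The highest competing bid is 43000 points.
Bidding truthfully at 32500 points: the top bid is 43000 points (a rival), so Firm L loses. Payoff = 0 points.
Bidding 44000 points: Firm L has the top bid, wins, and pays the second-highest bid 43000 points. Payoff = 32500 points − 43000 points = -10500 points.

Truthful: 0 points; alternative: -10500 points.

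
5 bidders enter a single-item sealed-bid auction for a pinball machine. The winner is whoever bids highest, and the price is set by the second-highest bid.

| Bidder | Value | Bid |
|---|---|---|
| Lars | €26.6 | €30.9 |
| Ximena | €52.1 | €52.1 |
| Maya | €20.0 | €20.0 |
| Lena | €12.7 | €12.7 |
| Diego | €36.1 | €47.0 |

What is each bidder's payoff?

Sorted high to low: Ximena €52.1 > Diego €47.0 > Lars €30.9 > Maya €20.0 > Lena €12.7.
Ximena has the top bid and wins; the price is the second-highest bid, €47.0.
Ximena's payoff = €52.1 − €47.0 = €5.1. All other bidders lose, so their payoff is 0.

Payoffs: Lars €0.0, Ximena €5.1, Maya €0.0, Lena €0.0, Diego €0.0.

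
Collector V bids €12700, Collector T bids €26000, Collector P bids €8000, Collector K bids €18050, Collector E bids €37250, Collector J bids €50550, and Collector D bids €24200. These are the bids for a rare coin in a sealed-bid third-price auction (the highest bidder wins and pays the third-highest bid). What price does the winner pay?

Ranking the bids: Collector J €50550 > Collector E €37250 > Collector T €26000 > Collector D €24200 > Collector K €18050 > Collector V €12700 > Collector P €8000.
Collector J is the highest bidder, so Collector J wins.
Under the third-price rule, the price is the third-highest bid: €26000.

€26000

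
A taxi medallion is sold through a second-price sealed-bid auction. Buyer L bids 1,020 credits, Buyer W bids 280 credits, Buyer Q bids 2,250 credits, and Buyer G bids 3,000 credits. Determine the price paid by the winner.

Ordered from highest: Buyer G 3,000 credits > Buyer Q 2,250 credits > Buyer L 1,020 credits > Buyer W 280 credits.
Buyer G has the highest bid, so Buyer G wins.
The second-highest bid is 2,250 credits, so that is what Buyer G pays.

Price paid: 2,250 credits.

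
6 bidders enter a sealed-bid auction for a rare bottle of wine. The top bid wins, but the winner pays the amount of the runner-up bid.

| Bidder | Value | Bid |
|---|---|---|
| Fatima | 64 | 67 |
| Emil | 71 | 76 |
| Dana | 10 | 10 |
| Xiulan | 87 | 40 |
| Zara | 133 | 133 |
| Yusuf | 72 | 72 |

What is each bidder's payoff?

Fatima 0, Emil 0, Dana 0, Xiulan 0, Zara 57, Yusuf 0.

Sorted high to low: Zara 133, then Emil 76, then Yusuf 72, then Fatima 67, then Xiulan 40, then Dana 10.
Zara has the top bid and wins; the price is the second-highest bid, 76.
Zara's payoff = 133 − 76 = 57. All other bidders lose, so their payoff is 0.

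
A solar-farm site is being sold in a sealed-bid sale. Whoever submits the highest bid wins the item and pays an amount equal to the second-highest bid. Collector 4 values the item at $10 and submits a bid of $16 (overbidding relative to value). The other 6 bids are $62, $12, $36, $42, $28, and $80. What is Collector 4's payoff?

The bidder's payoff: $0.

Highest competing bid: $80.
Collector 4's bid $16 is not the highest, so Collector 4 loses, pays nothing, and earns zero payoff.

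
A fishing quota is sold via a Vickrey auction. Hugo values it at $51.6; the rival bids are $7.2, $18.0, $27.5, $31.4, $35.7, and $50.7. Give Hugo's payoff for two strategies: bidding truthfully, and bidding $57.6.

The highest competing bid is $50.7.
Bidding truthfully at $51.6: Hugo has the top bid, wins, and pays the second-highest bid $50.7. Payoff = $51.6 − $50.7 = $0.9.
Bidding $57.6: Hugo has the top bid, wins, and pays the second-highest bid $50.7. Payoff = $51.6 − $50.7 = $0.9.
The bid only affects whether you win, not the price — here both bids land on the same side of the top rival bid, so the deviation is payoff-neutral.

Truthful: $0.9; alternative: $0.9.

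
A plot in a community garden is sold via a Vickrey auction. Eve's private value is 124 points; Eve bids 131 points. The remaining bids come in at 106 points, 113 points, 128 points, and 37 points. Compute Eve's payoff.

Highest competing bid: 128 points.
Eve's bid 131 points is the highest overall, so Eve wins and pays the second-highest bid, 128 points.
Payoff = value − price = 124 points − 128 points = -4 points.

Payoff = -4 points.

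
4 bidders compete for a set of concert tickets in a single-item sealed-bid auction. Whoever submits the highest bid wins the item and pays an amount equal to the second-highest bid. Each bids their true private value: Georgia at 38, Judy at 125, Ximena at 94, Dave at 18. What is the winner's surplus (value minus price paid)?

Bids in descending order: Judy 125, then Ximena 94, then Georgia 38, then Dave 18.
Judy wins with the top bid and pays the second-highest, 94.
Surplus = 125 − 94 = 31.

Surplus = 31.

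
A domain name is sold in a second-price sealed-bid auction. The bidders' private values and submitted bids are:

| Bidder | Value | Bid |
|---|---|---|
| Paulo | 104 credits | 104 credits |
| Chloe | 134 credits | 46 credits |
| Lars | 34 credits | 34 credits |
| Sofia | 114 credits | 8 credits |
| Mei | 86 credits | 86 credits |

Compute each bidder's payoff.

Payoffs: Paulo 18 credits, Chloe 0 credits, Lars 0 credits, Sofia 0 credits, Mei 0 credits.

Ranking the bids: Paulo 104 credits > Mei 86 credits > Chloe 46 credits > Lars 34 credits > Sofia 8 credits.
Paulo has the top bid and wins; the price is the second-highest bid, 86 credits.
Paulo's payoff = 104 credits − 86 credits = 18 credits. All other bidders lose, so their payoff is 0.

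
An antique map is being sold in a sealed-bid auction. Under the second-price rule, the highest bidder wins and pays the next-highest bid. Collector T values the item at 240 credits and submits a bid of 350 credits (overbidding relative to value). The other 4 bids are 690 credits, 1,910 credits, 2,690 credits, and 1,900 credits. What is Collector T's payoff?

Highest competing bid: 2,690 credits.
Collector T's bid 350 credits is not the highest, so Collector T loses, pays nothing, and earns zero payoff.

0 credits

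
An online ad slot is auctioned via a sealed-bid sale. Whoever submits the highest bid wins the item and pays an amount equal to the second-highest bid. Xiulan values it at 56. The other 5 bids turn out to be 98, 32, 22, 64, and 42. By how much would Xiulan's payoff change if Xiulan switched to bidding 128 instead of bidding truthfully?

Payoff change: -42.

The highest competing bid is 98.
Bidding truthfully at 56: the top bid is 98 (a rival), so Xiulan loses. Payoff = 0.
Bidding 128: Xiulan has the top bid, wins, and pays the second-highest bid 98. Payoff = 56 − 98 = -42.
Change = -42 − 0 = -42.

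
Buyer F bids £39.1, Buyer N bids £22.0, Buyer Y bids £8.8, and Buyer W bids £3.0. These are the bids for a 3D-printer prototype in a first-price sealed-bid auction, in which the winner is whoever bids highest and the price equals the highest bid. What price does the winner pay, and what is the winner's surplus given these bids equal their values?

Ranking the bids: Buyer F £39.1, then Buyer N £22.0, then Buyer Y £8.8, then Buyer W £3.0.
Buyer F is the highest bidder, so Buyer F wins.
Under the first-price rule, the price is the highest bid: £39.1.
Surplus = £39.1 − £39.1 = £0.0.

Price £39.1; surplus £0.0.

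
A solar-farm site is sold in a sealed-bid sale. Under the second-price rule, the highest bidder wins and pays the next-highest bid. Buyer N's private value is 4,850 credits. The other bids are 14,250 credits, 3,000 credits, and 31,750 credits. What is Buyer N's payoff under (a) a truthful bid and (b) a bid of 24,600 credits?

The highest competing bid is 31,750 credits.
Bidding truthfully at 4,850 credits: the top bid is 31,750 credits (a rival), so Buyer N loses. Payoff = 0 credits.
Bidding 24,600 credits: the top bid is 31,750 credits (a rival), so Buyer N loses. Payoff = 0 credits.

Truthful: 0 credits; alternative: 0 credits.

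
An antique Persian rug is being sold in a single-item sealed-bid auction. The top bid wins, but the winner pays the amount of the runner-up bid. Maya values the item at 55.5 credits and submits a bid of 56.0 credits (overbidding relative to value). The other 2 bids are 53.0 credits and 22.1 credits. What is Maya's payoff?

Payoff = 2.5 credits.

Highest competing bid: 53.0 credits.
Maya's bid 56.0 credits is the highest overall, so Maya wins and pays the second-highest bid, 53.0 credits.
Payoff = value − price = 55.5 credits − 53.0 credits = 2.5 credits.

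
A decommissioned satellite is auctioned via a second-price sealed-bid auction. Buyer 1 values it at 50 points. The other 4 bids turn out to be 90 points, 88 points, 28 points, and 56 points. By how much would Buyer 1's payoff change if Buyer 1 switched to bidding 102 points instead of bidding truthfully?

-40 points

The highest competing bid is 90 points.
Bidding truthfully at 50 points: the top bid is 90 points (a rival), so Buyer 1 loses. Payoff = 0 points.
Bidding 102 points: Buyer 1 has the top bid, wins, and pays the second-highest bid 90 points. Payoff = 50 points − 90 points = -40 points.
Change = -40 points − 0 points = -40 points.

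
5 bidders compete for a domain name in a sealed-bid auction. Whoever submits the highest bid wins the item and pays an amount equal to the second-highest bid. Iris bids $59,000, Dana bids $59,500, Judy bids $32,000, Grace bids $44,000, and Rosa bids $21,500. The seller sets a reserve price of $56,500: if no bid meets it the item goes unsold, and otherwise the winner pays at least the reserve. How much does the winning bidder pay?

The winner pays $59,000.

Ordered from highest: Dana $59,500, then Iris $59,000, then Grace $44,000, then Judy $32,000, then Rosa $21,500.
Dana has the highest bid, so Dana wins.
The second-highest bid is $59,000, which exceeds the reserve, so that sets the price.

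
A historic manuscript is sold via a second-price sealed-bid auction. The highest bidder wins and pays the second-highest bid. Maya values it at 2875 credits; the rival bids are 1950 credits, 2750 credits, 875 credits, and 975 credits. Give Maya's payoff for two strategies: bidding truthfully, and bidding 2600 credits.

The highest competing bid is 2750 credits.
Bidding truthfully at 2875 credits: Maya has the top bid, wins, and pays the second-highest bid 2750 credits. Payoff = 2875 credits − 2750 credits = 125 credits.
Bidding 2600 credits: the top bid is 2750 credits (a rival), so Maya loses. Payoff = 0 credits.

Truthful: 125 credits; alternative: 0 credits.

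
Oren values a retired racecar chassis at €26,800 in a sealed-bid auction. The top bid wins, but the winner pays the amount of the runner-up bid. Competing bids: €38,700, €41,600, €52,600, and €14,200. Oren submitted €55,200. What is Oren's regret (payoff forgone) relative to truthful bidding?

€25,800

The highest competing bid is €52,600.
Bidding truthfully at €26,800: the top bid is €52,600 (a rival), so Oren loses. Payoff = €0.
Bidding €55,200: Oren has the top bid, wins, and pays the second-highest bid €52,600. Payoff = €26,800 − €52,600 = -€25,800.
Regret = truthful payoff − actual payoff = €0 − -€25,800 = €25,800.
Deviating from a truthful bid can only lose payoff in a second-price auction — never gain.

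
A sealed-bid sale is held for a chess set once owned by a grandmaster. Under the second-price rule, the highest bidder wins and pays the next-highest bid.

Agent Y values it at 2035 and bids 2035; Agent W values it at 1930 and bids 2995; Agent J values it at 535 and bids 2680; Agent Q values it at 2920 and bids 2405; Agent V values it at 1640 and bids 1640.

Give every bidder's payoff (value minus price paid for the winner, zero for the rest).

Sorted high to low: Agent W 2995, then Agent J 2680, then Agent Q 2405, then Agent Y 2035, then Agent V 1640.
Agent W has the top bid and wins; the price is the second-highest bid, 2680.
Agent W's payoff = 1930 − 2680 = -750. All other bidders lose, so their payoff is 0.

Agent Y 0, Agent W -750, Agent J 0, Agent Q 0, Agent V 0.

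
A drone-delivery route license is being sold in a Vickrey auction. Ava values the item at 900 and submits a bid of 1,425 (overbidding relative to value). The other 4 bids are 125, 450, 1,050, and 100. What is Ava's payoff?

-150

Highest competing bid: 1,050.
Ava's bid 1,425 is the highest overall, so Ava wins and pays the second-highest bid, 1,050.
Payoff = value − price = 900 − 1,050 = -150.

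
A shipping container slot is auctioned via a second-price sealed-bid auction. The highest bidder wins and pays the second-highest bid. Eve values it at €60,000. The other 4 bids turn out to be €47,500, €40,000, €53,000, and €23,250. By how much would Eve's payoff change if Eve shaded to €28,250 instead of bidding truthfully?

The highest competing bid is €53,000.
Bidding truthfully at €60,000: Eve has the top bid, wins, and pays the second-highest bid €53,000. Payoff = €60,000 − €53,000 = €7,000.
Bidding €28,250: the top bid is €53,000 (a rival), so Eve loses. Payoff = €0.
Change = €0 − €7,000 = -€7,000.

-€7,000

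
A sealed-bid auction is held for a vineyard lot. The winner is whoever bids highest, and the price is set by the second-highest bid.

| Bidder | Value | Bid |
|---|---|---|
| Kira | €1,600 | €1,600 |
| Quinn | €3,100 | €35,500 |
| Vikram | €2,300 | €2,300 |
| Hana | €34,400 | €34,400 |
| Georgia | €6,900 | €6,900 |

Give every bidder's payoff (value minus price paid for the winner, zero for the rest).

Payoffs: Kira €0, Quinn -€31,300, Vikram €0, Hana €0, Georgia €0.

Ordered from highest: Quinn €35,500; Hana €34,400; Georgia €6,900; Vikram €2,300; Kira €1,600.
Quinn has the top bid and wins; the price is the second-highest bid, €34,400.
Quinn's payoff = €3,100 − €34,400 = -€31,300. All other bidders lose, so their payoff is 0.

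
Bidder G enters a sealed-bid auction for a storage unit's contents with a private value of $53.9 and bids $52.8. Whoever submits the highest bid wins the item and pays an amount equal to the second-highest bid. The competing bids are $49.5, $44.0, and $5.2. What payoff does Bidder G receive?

Highest competing bid: $49.5.
Bidder G's bid $52.8 is the highest overall, so Bidder G wins and pays the second-highest bid, $49.5.
Payoff = value − price = $53.9 − $49.5 = $4.4.

Payoff = $4.4.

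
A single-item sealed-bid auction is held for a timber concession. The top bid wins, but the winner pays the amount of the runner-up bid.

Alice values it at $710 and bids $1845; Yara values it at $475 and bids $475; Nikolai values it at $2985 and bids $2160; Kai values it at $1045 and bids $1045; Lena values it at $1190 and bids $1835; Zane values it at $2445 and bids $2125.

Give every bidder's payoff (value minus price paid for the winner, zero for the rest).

Bids in descending order: Nikolai $2160, then Zane $2125, then Alice $1845, then Lena $1835, then Kai $1045, then Yara $475.
Nikolai has the top bid and wins; the price is the second-highest bid, $2125.
Nikolai's payoff = $2985 − $2125 = $860. All other bidders lose, so their payoff is 0.

Payoffs: Alice $0, Yara $0, Nikolai $860, Kai $0, Lena $0, Zane $0.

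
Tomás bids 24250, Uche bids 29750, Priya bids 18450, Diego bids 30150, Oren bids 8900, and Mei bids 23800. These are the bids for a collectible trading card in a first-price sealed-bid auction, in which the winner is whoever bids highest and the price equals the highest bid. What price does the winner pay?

Bids in descending order: Diego 30150; Uche 29750; Tomás 24250; Mei 23800; Priya 18450; Oren 8900.
Diego is the highest bidder, so Diego wins.
Under the first-price rule, the price is the highest bid: 30150.

Price paid: 30150.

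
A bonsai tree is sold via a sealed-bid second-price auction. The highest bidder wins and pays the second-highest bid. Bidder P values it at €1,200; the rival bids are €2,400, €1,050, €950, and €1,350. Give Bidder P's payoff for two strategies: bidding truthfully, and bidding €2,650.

Truthful: €0; alternative: -€1,200.

The highest competing bid is €2,400.
Bidding truthfully at €1,200: the top bid is €2,400 (a rival), so Bidder P loses. Payoff = €0.
Bidding €2,650: Bidder P has the top bid, wins, and pays the second-highest bid €2,400. Payoff = €1,200 − €2,400 = -€1,200.
This is the dominant-strategy logic: truthful bidding weakly beats any alternative.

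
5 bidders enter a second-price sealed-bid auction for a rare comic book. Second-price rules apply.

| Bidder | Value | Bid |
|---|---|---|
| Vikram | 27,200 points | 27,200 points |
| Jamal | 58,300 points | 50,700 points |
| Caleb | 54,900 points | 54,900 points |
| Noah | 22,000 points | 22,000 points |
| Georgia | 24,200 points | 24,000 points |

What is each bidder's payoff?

Bids in descending order: Caleb 54,900 points, then Jamal 50,700 points, then Vikram 27,200 points, then Georgia 24,000 points, then Noah 22,000 points.
Caleb has the top bid and wins; the price is the second-highest bid, 50,700 points.
Caleb's payoff = 54,900 points − 50,700 points = 4,200 points. All other bidders lose, so their payoff is 0.

Payoffs: Vikram 0 points, Jamal 0 points, Caleb 4,200 points, Noah 0 points, Georgia 0 points.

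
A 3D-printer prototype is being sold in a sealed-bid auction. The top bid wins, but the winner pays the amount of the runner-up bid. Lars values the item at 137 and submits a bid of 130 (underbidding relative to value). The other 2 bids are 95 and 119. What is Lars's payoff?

Payoff = 18.

Highest competing bid: 119.
Lars's bid 130 is the highest overall, so Lars wins and pays the second-highest bid, 119.
Payoff = value − price = 137 − 119 = 18.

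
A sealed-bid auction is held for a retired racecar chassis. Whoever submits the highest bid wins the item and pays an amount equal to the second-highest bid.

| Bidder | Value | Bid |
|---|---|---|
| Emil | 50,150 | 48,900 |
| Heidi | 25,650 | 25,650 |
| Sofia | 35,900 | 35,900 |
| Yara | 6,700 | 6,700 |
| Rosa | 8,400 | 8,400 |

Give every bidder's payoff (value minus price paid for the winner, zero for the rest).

Payoffs: Emil 14,250, Heidi 0, Sofia 0, Yara 0, Rosa 0.

Ranking the bids: Emil 48,900, then Sofia 35,900, then Heidi 25,650, then Rosa 8,400, then Yara 6,700.
Emil has the top bid and wins; the price is the second-highest bid, 35,900.
Emil's payoff = 50,150 − 35,900 = 14,250. All other bidders lose, so their payoff is 0.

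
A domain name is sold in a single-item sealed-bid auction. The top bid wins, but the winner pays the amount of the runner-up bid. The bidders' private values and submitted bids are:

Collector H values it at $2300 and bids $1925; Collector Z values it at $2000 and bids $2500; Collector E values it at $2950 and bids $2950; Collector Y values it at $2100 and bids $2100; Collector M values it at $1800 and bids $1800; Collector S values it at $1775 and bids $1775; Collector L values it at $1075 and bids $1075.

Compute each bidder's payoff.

Payoffs: Collector H $0, Collector Z $0, Collector E $450, Collector Y $0, Collector M $0, Collector S $0, Collector L $0.

Ranking the bids: Collector E $2950 > Collector Z $2500 > Collector Y $2100 > Collector H $1925 > Collector M $1800 > Collector S $1775 > Collector L $1075.
Collector E has the top bid and wins; the price is the second-highest bid, $2500.
Collector E's payoff = $2950 − $2500 = $450. All other bidders lose, so their payoff is 0.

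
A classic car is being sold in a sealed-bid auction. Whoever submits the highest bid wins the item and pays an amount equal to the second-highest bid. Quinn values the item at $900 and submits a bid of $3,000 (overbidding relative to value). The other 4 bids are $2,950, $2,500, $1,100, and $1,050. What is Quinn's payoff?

Payoff = -$2,050.

Highest competing bid: $2,950.
Quinn's bid $3,000 is the highest overall, so Quinn wins and pays the second-highest bid, $2,950.
Payoff = value − price = $900 − $2,950 = -$2,050.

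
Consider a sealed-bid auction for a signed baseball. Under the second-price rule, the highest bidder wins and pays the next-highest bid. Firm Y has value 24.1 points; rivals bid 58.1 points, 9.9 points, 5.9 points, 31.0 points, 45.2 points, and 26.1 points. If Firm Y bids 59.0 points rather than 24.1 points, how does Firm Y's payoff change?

-34.0 points

The highest competing bid is 58.1 points.
Bidding truthfully at 24.1 points: the top bid is 58.1 points (a rival), so Firm Y loses. Payoff = 0.0 points.
Bidding 59.0 points: Firm Y has the top bid, wins, and pays the second-highest bid 58.1 points. Payoff = 24.1 points − 58.1 points = -34.0 points.
Change = -34.0 points − 0.0 points = -34.0 points.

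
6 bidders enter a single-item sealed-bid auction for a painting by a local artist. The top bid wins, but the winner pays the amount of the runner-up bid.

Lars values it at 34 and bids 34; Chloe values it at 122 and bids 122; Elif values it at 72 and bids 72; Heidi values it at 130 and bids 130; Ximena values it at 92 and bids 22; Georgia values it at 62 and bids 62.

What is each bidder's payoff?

Sorted high to low: Heidi 130, then Chloe 122, then Elif 72, then Georgia 62, then Lars 34, then Ximena 22.
Heidi has the top bid and wins; the price is the second-highest bid, 122.
Heidi's payoff = 130 − 122 = 8. All other bidders lose, so their payoff is 0.

Lars 0, Chloe 0, Elif 0, Heidi 8, Ximena 0, Georgia 0.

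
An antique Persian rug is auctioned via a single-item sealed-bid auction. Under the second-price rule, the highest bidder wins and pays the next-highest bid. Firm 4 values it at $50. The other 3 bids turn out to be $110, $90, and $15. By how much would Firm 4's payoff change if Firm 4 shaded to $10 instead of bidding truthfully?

$0

The highest competing bid is $110.
Bidding truthfully at $50: the top bid is $110 (a rival), so Firm 4 loses. Payoff = $0.
Bidding $10: the top bid is $110 (a rival), so Firm 4 loses. Payoff = $0.
Change = $0 − $0 = $0.
The bid only affects whether you win, not the price — here both bids land on the same side of the top rival bid, so the deviation is payoff-neutral.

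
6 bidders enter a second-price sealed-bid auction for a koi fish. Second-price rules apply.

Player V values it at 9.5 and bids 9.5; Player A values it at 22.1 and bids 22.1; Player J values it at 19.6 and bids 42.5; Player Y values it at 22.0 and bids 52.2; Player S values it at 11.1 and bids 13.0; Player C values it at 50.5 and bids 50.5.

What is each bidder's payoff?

Payoffs: Player V 0.0, Player A 0.0, Player J 0.0, Player Y -28.5, Player S 0.0, Player C 0.0.

Ordered from highest: Player Y 52.2, then Player C 50.5, then Player J 42.5, then Player A 22.1, then Player S 13.0, then Player V 9.5.
Player Y has the top bid and wins; the price is the second-highest bid, 50.5.
Player Y's payoff = 22.0 − 50.5 = -28.5. All other bidders lose, so their payoff is 0.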